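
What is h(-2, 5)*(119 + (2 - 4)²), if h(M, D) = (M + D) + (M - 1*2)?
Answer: -123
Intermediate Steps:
h(M, D) = -2 + D + 2*M (h(M, D) = (D + M) + (M - 2) = (D + M) + (-2 + M) = -2 + D + 2*M)
h(-2, 5)*(119 + (2 - 4)²) = (-2 + 5 + 2*(-2))*(119 + (2 - 4)²) = (-2 + 5 - 4)*(119 + (-2)²) = -(119 + 4) = -1*123 = -123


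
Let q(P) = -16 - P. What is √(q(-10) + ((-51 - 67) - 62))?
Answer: I*√186 ≈ 13.638*I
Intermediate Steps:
√(q(-10) + ((-51 - 67) - 62)) = √((-16 - 1*(-10)) + ((-51 - 67) - 62)) = √((-16 + 10) + (-118 - 62)) = √(-6 - 180) = √(-186) = I*√186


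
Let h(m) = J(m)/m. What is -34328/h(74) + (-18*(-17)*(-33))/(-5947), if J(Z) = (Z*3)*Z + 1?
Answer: -2134442506/13957609 ≈ -152.92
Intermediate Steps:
J(Z) = 1 + 3*Z² (J(Z) = (3*Z)*Z + 1 = 3*Z² + 1 = 1 + 3*Z²)
h(m) = (1 + 3*m²)/m
-34328/h(74) + (-18*(-17)*(-33))/(-5947) = -34328/(1/74 + 3*74) + (-18*(-17)*(-33))/(-5947) = -34328/(1/74 + 222) + (306*(-33))*(-1/5947) = -34328/16429/74 - 10098*(-1/5947) = -34328*74/16429 + 10098/5947 = -362896/2347 + 10098/5947 = -2134442506/13957609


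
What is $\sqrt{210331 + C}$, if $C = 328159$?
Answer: $\sqrt{538490} \approx 733.82$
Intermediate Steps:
$\sqrt{210331 + C} = \sqrt{210331 + 328159} = \sqrt{538490}$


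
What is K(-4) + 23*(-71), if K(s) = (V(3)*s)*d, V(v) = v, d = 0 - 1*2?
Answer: -1609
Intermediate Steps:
d = -2 (d = 0 - 2 = -2)
K(s) = -6*s (K(s) = (3*s)*(-2) = -6*s)
K(-4) + 23*(-71) = -6*(-4) + 23*(-71) = 24 - 1633 = -1609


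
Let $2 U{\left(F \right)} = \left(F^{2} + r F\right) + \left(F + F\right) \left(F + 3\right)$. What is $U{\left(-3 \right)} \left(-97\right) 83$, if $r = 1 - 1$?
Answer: $- \frac{72459}{2} \approx -36230.0$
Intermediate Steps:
$r = 0$ ($r = 1 - 1 = 0$)
$U{\left(F \right)} = \frac{F^{2}}{2} + F \left(3 + F\right)$ ($U{\left(F \right)} = \frac{\left(F^{2} + 0 F\right) + \left(F + F\right) \left(F + 3\right)}{2} = \frac{\left(F^{2} + 0\right) + 2 F \left(3 + F\right)}{2} = \frac{F^{2} + 2 F \left(3 + F\right)}{2} = \frac{F^{2}}{2} + F \left(3 + F\right)$)
$U{\left(-3 \right)} \left(-97\right) 83 = \frac{3}{2} \left(-3\right) \left(2 - 3\right) \left(-97\right) 83 = \frac{3}{2} \left(-3\right) \left(-1\right) \left(-97\right) 83 = \frac{9}{2} \left(-97\right) 83 = \left(- \frac{873}{2}\right) 83 = - \frac{72459}{2}$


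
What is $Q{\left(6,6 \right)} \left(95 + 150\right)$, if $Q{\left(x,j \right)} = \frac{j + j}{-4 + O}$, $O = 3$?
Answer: $-2940$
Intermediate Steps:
$Q{\left(x,j \right)} = - 2 j$ ($Q{\left(x,j \right)} = \frac{j + j}{-4 + 3} = \frac{2 j}{-1} = 2 j \left(-1\right) = - 2 j$)
$Q{\left(6,6 \right)} \left(95 + 150\right) = \left(-2\right) 6 \left(95 + 150\right) = \left(-12\right) 245 = -2940$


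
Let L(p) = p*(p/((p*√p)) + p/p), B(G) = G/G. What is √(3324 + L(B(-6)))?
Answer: √3326 ≈ 57.672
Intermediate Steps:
B(G) = 1
L(p) = p*(1 + p^(-½)) (L(p) = p*(p/(p^(3/2)) + 1) = p*(p/p^(3/2) + 1) = p*(p^(-½) + 1) = p*(1 + p^(-½)))
√(3324 + L(B(-6))) = √(3324 + (1 + √1)) = √(3324 + (1 + 1)) = √(3324 + 2) = √3326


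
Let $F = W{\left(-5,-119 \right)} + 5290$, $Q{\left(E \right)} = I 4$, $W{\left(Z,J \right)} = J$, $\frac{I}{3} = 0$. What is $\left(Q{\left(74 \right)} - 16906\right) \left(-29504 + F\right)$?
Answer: $411373698$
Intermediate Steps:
$I = 0$ ($I = 3 \cdot 0 = 0$)
$Q{\left(E \right)} = 0$ ($Q{\left(E \right)} = 0 \cdot 4 = 0$)
$F = 5171$ ($F = -119 + 5290 = 5171$)
$\left(Q{\left(74 \right)} - 16906\right) \left(-29504 + F\right) = \left(0 - 16906\right) \left(-29504 + 5171\right) = \left(-16906\right) \left(-24333\right) = 411373698$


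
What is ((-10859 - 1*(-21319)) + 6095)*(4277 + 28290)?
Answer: 539146685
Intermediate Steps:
((-10859 - 1*(-21319)) + 6095)*(4277 + 28290) = ((-10859 + 21319) + 6095)*32567 = (10460 + 6095)*32567 = 16555*32567 = 539146685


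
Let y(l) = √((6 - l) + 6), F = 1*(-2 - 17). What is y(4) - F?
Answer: 19 + 2*√2 ≈ 21.828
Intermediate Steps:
F = -19 (F = 1*(-19) = -19)
y(l) = √(12 - l)
y(4) - F = √(12 - 1*4) - 1*(-19) = √(12 - 4) + 19 = √8 + 19 = 2*√2 + 19 = 19 + 2*√2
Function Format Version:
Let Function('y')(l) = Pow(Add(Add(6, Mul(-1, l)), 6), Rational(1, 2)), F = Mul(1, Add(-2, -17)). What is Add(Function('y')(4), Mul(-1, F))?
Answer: Add(19, Mul(2, Pow(2, Rational(1, 2)))) ≈ 21.828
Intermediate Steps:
F = -19 (F = Mul(1, -19) = -19)
Function('y')(l) = Pow(Add(12, Mul(-1, l)), Rational(1, 2))
Add(Function('y')(4), Mul(-1, F)) = Add(Pow(Add(12, Mul(-1, 4)), Rational(1, 2)), Mul(-1, -19)) = Add(Pow(Add(12, -4), Rational(1, 2)), 19) = Add(Pow(8, Rational(1, 2)), 19) = Add(Mul(2, Pow(2, Rational(1, 2))), 19) = Add(19, Mul(2, Pow(2, Rational(1, 2))))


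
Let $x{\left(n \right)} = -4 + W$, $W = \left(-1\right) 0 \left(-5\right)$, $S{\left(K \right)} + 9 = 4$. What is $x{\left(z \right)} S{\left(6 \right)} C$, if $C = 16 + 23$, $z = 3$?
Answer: $780$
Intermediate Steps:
$S{\left(K \right)} = -5$ ($S{\left(K \right)} = -9 + 4 = -5$)
$W = 0$ ($W = 0 \left(-5\right) = 0$)
$x{\left(n \right)} = -4$ ($x{\left(n \right)} = -4 + 0 = -4$)
$C = 39$
$x{\left(z \right)} S{\left(6 \right)} C = \left(-4\right) \left(-5\right) 39 = 20 \cdot 39 = 780$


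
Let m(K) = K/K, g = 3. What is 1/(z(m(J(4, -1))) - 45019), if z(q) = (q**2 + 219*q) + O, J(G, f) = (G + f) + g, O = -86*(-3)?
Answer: -1/44541 ≈ -2.2451e-5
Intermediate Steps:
O = 258
J(G, f) = 3 + G + f (J(G, f) = (G + f) + 3 = 3 + G + f)
m(K) = 1
z(q) = 258 + q**2 + 219*q (z(q) = (q**2 + 219*q) + 258 = 258 + q**2 + 219*q)
1/(z(m(J(4, -1))) - 45019) = 1/((258 + 1**2 + 219*1) - 45019) = 1/((258 + 1 + 219) - 45019) = 1/(478 - 45019) = 1/(-44541) = -1/44541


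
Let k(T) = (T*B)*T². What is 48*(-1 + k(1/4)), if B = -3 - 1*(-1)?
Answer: -99/2 ≈ -49.500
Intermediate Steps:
B = -2 (B = -3 + 1 = -2)
k(T) = -2*T³ (k(T) = (T*(-2))*T² = (-2*T)*T² = -2*T³)
48*(-1 + k(1/4)) = 48*(-1 - 2*(1/4)³) = 48*(-1 - 2*(¼)³) = 48*(-1 - 2*1/64) = 48*(-1 - 1/32) = 48*(-33/32) = -99/2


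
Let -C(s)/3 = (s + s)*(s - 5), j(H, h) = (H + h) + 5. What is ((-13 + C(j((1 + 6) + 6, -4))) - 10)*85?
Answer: -66215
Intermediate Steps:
j(H, h) = 5 + H + h
C(s) = -6*s*(-5 + s) (C(s) = -3*(s + s)*(s - 5) = -3*2*s*(-5 + s) = -6*s*(-5 + s))
((-13 + C(j((1 + 6) + 6, -4))) - 10)*85 = ((-13 + 6*(5 + ((1 + 6) + 6) - 4)*(5 - (5 + ((1 + 6) + 6) - 4))) - 10)*85 = ((-13 + 6*(5 + (7 + 6) - 4)*(5 - (5 + (7 + 6) - 4))) - 10)*85 = ((-13 + 6*(5 + 13 - 4)*(5 - (5 + 13 - 4))) - 10)*85 = ((-13 + 6*14*(5 - 1*14)) - 10)*85 = ((-13 + 6*14*(5 - 14)) - 10)*85 = ((-13 + 6*14*(-9)) - 10)*85 = ((-13 - 756) - 10)*85 = (-769 - 10)*85 = -779*85 = -66215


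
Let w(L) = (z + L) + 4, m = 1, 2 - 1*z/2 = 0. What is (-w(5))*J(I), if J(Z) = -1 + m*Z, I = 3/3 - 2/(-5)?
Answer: -26/5 ≈ -5.2000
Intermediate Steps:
z = 4 (z = 4 - 2*0 = 4 + 0 = 4)
w(L) = 8 + L (w(L) = (4 + L) + 4 = 8 + L)
I = 7/5 (I = 3*(⅓) - 2*(-⅕) = 1 + ⅖ = 7/5 ≈ 1.4000)
J(Z) = -1 + Z (J(Z) = -1 + 1*Z = -1 + Z)
(-w(5))*J(I) = (-(8 + 5))*(-1 + 7/5) = -1*13*(⅖) = -13*⅖ = -26/5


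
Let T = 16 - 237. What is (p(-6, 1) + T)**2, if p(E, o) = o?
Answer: 48400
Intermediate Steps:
T = -221
(p(-6, 1) + T)**2 = (1 - 221)**2 = (-220)**2 = 48400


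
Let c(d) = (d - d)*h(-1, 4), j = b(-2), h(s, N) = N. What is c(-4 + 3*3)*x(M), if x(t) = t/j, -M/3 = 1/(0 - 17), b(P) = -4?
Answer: 0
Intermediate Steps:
j = -4
c(d) = 0 (c(d) = (d - d)*4 = 0*4 = 0)
M = 3/17 (M = -3/(0 - 17) = -3/(-17) = -3*(-1/17) = 3/17 ≈ 0.17647)
x(t) = -t/4 (x(t) = t/(-4) = t*(-¼) = -t/4)
c(-4 + 3*3)*x(M) = 0*(-¼*3/17) = 0*(-3/68) = 0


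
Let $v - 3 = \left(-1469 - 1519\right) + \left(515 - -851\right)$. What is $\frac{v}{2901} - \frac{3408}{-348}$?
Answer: $\frac{776933}{84129} \approx 9.235$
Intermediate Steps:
$v = -1619$ ($v = 3 + \left(\left(-1469 - 1519\right) + \left(515 - -851\right)\right) = 3 + \left(-2988 + \left(515 + 851\right)\right) = 3 + \left(-2988 + 1366\right) = 3 - 1622 = -1619$)
$\frac{v}{2901} - \frac{3408}{-348} = - \frac{1619}{2901} - \frac{3408}{-348} = \left(-1619\right) \frac{1}{2901} - - \frac{284}{29} = - \frac{1619}{2901} + \frac{284}{29} = \frac{776933}{84129}$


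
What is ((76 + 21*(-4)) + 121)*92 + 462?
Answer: 10858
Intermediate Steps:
((76 + 21*(-4)) + 121)*92 + 462 = ((76 - 84) + 121)*92 + 462 = (-8 + 121)*92 + 462 = 113*92 + 462 = 10396 + 462 = 10858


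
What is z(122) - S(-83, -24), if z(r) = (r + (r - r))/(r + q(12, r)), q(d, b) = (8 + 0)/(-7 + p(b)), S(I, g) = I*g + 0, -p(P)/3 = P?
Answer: -45293255/22749 ≈ -1991.0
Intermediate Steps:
p(P) = -3*P
S(I, g) = I*g
q(d, b) = 8/(-7 - 3*b) (q(d, b) = (8 + 0)/(-7 - 3*b) = 8/(-7 - 3*b))
z(r) = r/(r - 8/(7 + 3*r)) (z(r) = (r + (r - r))/(r - 8/(7 + 3*r)) = (r + 0)/(r - 8/(7 + 3*r)) = r/(r - 8/(7 + 3*r)))
z(122) - S(-83, -24) = 122*(7 + 3*122)/(-8 + 122*(7 + 3*122)) - (-83)*(-24) = 122*(7 + 366)/(-8 + 122*(7 + 366)) - 1*1992 = 122*373/(-8 + 122*373) - 1992 = 122*373/(-8 + 45506) - 1992 = 122*373/45498 - 1992 = 122*(1/45498)*373 - 1992 = 22753/22749 - 1992 = -45293255/22749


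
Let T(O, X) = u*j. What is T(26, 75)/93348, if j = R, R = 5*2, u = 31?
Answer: 155/46674 ≈ 0.0033209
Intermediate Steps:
R = 10
j = 10
T(O, X) = 310 (T(O, X) = 31*10 = 310)
T(26, 75)/93348 = 310/93348 = 310*(1/93348) = 155/46674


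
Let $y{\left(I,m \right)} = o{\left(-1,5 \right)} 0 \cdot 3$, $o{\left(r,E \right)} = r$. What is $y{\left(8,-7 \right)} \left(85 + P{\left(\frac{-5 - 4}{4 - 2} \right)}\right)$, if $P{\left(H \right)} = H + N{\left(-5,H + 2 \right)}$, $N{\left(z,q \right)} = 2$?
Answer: $0$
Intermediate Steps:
$y{\left(I,m \right)} = 0$ ($y{\left(I,m \right)} = \left(-1\right) 0 \cdot 3 = 0 \cdot 3 = 0$)
$P{\left(H \right)} = 2 + H$ ($P{\left(H \right)} = H + 2 = 2 + H$)
$y{\left(8,-7 \right)} \left(85 + P{\left(\frac{-5 - 4}{4 - 2} \right)}\right) = 0 \left(85 + \left(2 + \frac{-5 - 4}{4 - 2}\right)\right) = 0 \left(85 + \left(2 - \frac{9}{2}\right)\right) = 0 \left(85 - \frac{5}{2}\right) = 0 \cdot \frac{165}{2} = 0$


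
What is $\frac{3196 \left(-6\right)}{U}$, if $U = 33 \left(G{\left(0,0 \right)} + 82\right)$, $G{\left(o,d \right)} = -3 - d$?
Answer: $- \frac{6392}{869} \approx -7.3556$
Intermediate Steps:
$U = 2607$ ($U = 33 \left(\left(-3 - 0\right) + 82\right) = 33 \left(\left(-3 + 0\right) + 82\right) = 33 \left(-3 + 82\right) = 33 \cdot 79 = 2607$)
$\frac{3196 \left(-6\right)}{U} = \frac{3196 \left(-6\right)}{2607} = \left(-19176\right) \frac{1}{2607} = - \frac{6392}{869}$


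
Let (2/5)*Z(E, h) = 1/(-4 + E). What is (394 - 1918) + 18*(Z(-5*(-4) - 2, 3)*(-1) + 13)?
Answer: -18105/14 ≈ -1293.2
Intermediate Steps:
Z(E, h) = 5/(2*(-4 + E))
(394 - 1918) + 18*(Z(-5*(-4) - 2, 3)*(-1) + 13) = (394 - 1918) + 18*((5/(2*(-4 + (-5*(-4) - 2))))*(-1) + 13) = -1524 + 18*((5/(2*(-4 + (20 - 2))))*(-1) + 13) = -1524 + 18*((5/(2*(-4 + 18)))*(-1) + 13) = -1524 + 18*(((5/2)/14)*(-1) + 13) = -1524 + 18*(((5/2)*(1/14))*(-1) + 13) = -1524 + 18*((5/28)*(-1) + 13) = -1524 + 18*(-5/28 + 13) = -1524 + 18*(359/28) = -1524 + 3231/14 = -18105/14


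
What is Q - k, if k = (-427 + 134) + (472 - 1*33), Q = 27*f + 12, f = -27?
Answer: -863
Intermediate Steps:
Q = -717 (Q = 27*(-27) + 12 = -729 + 12 = -717)
k = 146 (k = -293 + (472 - 33) = -293 + 439 = 146)
Q - k = -717 - 1*146 = -717 - 146 = -863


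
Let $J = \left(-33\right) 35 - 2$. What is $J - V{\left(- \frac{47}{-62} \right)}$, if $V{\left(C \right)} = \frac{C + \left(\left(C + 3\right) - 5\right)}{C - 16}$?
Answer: $- \frac{72893}{63} \approx -1157.0$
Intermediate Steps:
$J = -1157$ ($J = -1155 - 2 = -1157$)
$V{\left(C \right)} = \frac{-2 + 2 C}{-16 + C}$ ($V{\left(C \right)} = \frac{C + \left(\left(3 + C\right) - 5\right)}{-16 + C} = \frac{C + \left(-2 + C\right)}{-16 + C} = \frac{-2 + 2 C}{-16 + C}$)
$J - V{\left(- \frac{47}{-62} \right)} = -1157 - \frac{2 \left(-1 - \frac{47}{-62}\right)}{-16 - \frac{47}{-62}} = -1157 - \frac{2 \left(-1 - - \frac{47}{62}\right)}{-16 - - \frac{47}{62}} = -1157 - \frac{2 \left(-1 + \frac{47}{62}\right)}{-16 + \frac{47}{62}} = -1157 - 2 \frac{1}{- \frac{945}{62}} \left(- \frac{15}{62}\right) = -1157 - 2 \left(- \frac{62}{945}\right) \left(- \frac{15}{62}\right) = -1157 - \frac{2}{63} = - \frac{72893}{63}$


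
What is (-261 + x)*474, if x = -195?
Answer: -216144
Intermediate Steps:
(-261 + x)*474 = (-261 - 195)*474 = -456*474 = -216144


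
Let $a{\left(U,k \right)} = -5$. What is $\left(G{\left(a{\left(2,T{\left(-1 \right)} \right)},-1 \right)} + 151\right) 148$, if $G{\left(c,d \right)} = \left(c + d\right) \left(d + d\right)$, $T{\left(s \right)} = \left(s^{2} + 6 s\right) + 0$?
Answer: $24124$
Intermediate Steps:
$T{\left(s \right)} = s^{2} + 6 s$
$G{\left(c,d \right)} = 2 d \left(c + d\right)$ ($G{\left(c,d \right)} = \left(c + d\right) 2 d = 2 d \left(c + d\right)$)
$\left(G{\left(a{\left(2,T{\left(-1 \right)} \right)},-1 \right)} + 151\right) 148 = \left(2 \left(-1\right) \left(-5 - 1\right) + 151\right) 148 = \left(2 \left(-1\right) \left(-6\right) + 151\right) 148 = \left(12 + 151\right) 148 = 163 \cdot 148 = 24124$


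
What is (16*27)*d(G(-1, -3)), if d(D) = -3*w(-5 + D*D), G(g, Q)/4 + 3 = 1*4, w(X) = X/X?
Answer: -1296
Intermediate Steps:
w(X) = 1
G(g, Q) = 4 (G(g, Q) = -12 + 4*(1*4) = -12 + 4*4 = -12 + 16 = 4)
d(D) = -3 (d(D) = -3*1 = -3)
(16*27)*d(G(-1, -3)) = (16*27)*(-3) = 432*(-3) = -1296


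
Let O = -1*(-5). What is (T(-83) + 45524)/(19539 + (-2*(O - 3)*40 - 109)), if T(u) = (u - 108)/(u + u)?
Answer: 1511435/639764 ≈ 2.3625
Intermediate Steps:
T(u) = (-108 + u)/(2*u) (T(u) = (-108 + u)/((2*u)) = (-108 + u)*(1/(2*u)) = (-108 + u)/(2*u))
O = 5
(T(-83) + 45524)/(19539 + (-2*(O - 3)*40 - 109)) = ((½)*(-108 - 83)/(-83) + 45524)/(19539 + (-2*(5 - 3)*40 - 109)) = ((½)*(-1/83)*(-191) + 45524)/(19539 + (-2*2*40 - 109)) = (191/166 + 45524)/(19539 + (-4*40 - 109)) = 7557175/(166*(19539 + (-160 - 109))) = 7557175/(166*(19539 - 269)) = (7557175/166)/19270 = (7557175/166)*(1/19270) = 1511435/639764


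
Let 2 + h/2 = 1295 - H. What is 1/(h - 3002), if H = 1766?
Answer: -1/3948 ≈ -0.00025329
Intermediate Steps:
h = -946 (h = -4 + 2*(1295 - 1*1766) = -4 + 2*(1295 - 1766) = -4 + 2*(-471) = -4 - 942 = -946)
1/(h - 3002) = 1/(-946 - 3002) = 1/(-3948) = -1/3948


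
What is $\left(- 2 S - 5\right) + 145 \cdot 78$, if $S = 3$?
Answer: $11299$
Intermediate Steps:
$\left(- 2 S - 5\right) + 145 \cdot 78 = \left(\left(-2\right) 3 - 5\right) + 145 \cdot 78 = \left(-6 - 5\right) + 11310 = -11 + 11310 = 11299$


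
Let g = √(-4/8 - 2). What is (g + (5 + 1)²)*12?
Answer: 432 + 6*I*√10 ≈ 432.0 + 18.974*I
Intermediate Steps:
g = I*√10/2 (g = √(-4*⅛ - 2) = √(-½ - 2) = √(-5/2) = I*√10/2 ≈ 1.5811*I)
(g + (5 + 1)²)*12 = (I*√10/2 + (5 + 1)²)*12 = (I*√10/2 + 6²)*12 = (I*√10/2 + 36)*12 = (36 + I*√10/2)*12 = 432 + 6*I*√10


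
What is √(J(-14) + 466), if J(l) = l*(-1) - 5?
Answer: 5*√19 ≈ 21.794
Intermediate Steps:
J(l) = -5 - l (J(l) = -l - 5 = -5 - l)
√(J(-14) + 466) = √((-5 - 1*(-14)) + 466) = √((-5 + 14) + 466) = √(9 + 466) = √475 = 5*√19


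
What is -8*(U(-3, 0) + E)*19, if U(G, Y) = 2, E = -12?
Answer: 1520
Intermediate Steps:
-8*(U(-3, 0) + E)*19 = -8*(2 - 12)*19 = -8*(-10)*19 = 80*19 = 1520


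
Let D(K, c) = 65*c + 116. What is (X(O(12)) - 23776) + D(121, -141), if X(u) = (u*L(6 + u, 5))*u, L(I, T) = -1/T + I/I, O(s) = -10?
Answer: -32745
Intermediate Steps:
D(K, c) = 116 + 65*c
L(I, T) = 1 - 1/T (L(I, T) = -1/T + 1 = 1 - 1/T)
X(u) = 4*u²/5 (X(u) = (u*((-1 + 5)/5))*u = (u*((⅕)*4))*u = (u*(⅘))*u = (4*u/5)*u = 4*u²/5)
(X(O(12)) - 23776) + D(121, -141) = ((⅘)*(-10)² - 23776) + (116 + 65*(-141)) = ((⅘)*100 - 23776) + (116 - 9165) = (80 - 23776) - 9049 = -23696 - 9049 = -32745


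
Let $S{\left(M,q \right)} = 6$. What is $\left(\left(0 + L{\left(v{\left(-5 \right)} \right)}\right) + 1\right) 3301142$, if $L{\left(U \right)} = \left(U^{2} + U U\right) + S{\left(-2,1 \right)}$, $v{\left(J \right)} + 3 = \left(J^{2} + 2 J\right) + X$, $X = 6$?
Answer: $2162248010$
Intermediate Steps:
$v{\left(J \right)} = 3 + J^{2} + 2 J$ ($v{\left(J \right)} = -3 + \left(\left(J^{2} + 2 J\right) + 6\right) = -3 + \left(6 + J^{2} + 2 J\right) = 3 + J^{2} + 2 J$)
$L{\left(U \right)} = 6 + 2 U^{2}$ ($L{\left(U \right)} = \left(U^{2} + U U\right) + 6 = \left(U^{2} + U^{2}\right) + 6 = 2 U^{2} + 6 = 6 + 2 U^{2}$)
$\left(\left(0 + L{\left(v{\left(-5 \right)} \right)}\right) + 1\right) 3301142 = \left(\left(0 + \left(6 + 2 \left(3 + \left(-5\right)^{2} + 2 \left(-5\right)\right)^{2}\right)\right) + 1\right) 3301142 = \left(\left(0 + \left(6 + 2 \left(3 + 25 - 10\right)^{2}\right)\right) + 1\right) 3301142 = \left(\left(0 + \left(6 + 2 \cdot 18^{2}\right)\right) + 1\right) 3301142 = \left(\left(0 + \left(6 + 2 \cdot 324\right)\right) + 1\right) 3301142 = \left(\left(0 + \left(6 + 648\right)\right) + 1\right) 3301142 = \left(\left(0 + 654\right) + 1\right) 3301142 = \left(654 + 1\right) 3301142 = 655 \cdot 3301142 = 2162248010$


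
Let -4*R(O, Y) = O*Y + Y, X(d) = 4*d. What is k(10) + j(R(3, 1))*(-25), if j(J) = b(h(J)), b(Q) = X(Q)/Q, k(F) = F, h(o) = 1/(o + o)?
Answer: -90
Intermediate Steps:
h(o) = 1/(2*o)
R(O, Y) = -Y/4 - O*Y/4 (R(O, Y) = -(O*Y + Y)/4 = -(Y + O*Y)/4 = -Y/4 - O*Y/4)
b(Q) = 4 (b(Q) = (4*Q)/Q = 4)
j(J) = 4
k(10) + j(R(3, 1))*(-25) = 10 + 4*(-25) = 10 - 100 = -90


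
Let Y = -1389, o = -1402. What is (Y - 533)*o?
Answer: 2694644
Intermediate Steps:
(Y - 533)*o = (-1389 - 533)*(-1402) = -1922*(-1402) = 2694644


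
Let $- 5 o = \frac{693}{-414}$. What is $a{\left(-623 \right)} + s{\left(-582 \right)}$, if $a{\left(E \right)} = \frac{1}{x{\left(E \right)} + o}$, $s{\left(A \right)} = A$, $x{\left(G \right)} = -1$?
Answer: $- \frac{89276}{153} \approx -583.5$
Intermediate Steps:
$o = \frac{77}{230}$ ($o = - \frac{693 \frac{1}{-414}}{5} = - \frac{693 \left(- \frac{1}{414}\right)}{5} = \left(- \frac{1}{5}\right) \left(- \frac{77}{46}\right) = \frac{77}{230} \approx 0.33478$)
$a{\left(E \right)} = - \frac{230}{153}$ ($a{\left(E \right)} = \frac{1}{-1 + \frac{77}{230}} = \frac{1}{- \frac{153}{230}} = - \frac{230}{153}$)
$a{\left(-623 \right)} + s{\left(-582 \right)} = - \frac{230}{153} - 582 = - \frac{89276}{153}$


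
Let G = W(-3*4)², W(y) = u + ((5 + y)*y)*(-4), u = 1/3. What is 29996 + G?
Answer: 1284013/9 ≈ 1.4267e+5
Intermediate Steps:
u = ⅓ ≈ 0.33333
W(y) = ⅓ - 4*y*(5 + y) (W(y) = ⅓ + ((5 + y)*y)*(-4) = ⅓ + (y*(5 + y))*(-4) = ⅓ - 4*y*(5 + y))
G = 1014049/9 (G = (⅓ - (-60)*4 - 4*(-3*4)²)² = (⅓ - 20*(-12) - 4*(-12)²)² = (⅓ + 240 - 4*144)² = (⅓ + 240 - 576)² = (-1007/3)² = 1014049/9 ≈ 1.1267e+5)
29996 + G = 29996 + 1014049/9 = 1284013/9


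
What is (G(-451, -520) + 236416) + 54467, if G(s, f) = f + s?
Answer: 289912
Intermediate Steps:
(G(-451, -520) + 236416) + 54467 = ((-520 - 451) + 236416) + 54467 = (-971 + 236416) + 54467 = 235445 + 54467 = 289912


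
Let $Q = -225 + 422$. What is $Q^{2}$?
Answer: $38809$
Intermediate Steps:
$Q = 197$
$Q^{2} = 197^{2} = 38809$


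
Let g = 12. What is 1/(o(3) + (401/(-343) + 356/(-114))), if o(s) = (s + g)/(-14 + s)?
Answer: -215061/1216286 ≈ -0.17682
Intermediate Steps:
o(s) = (12 + s)/(-14 + s) (o(s) = (s + 12)/(-14 + s) = (12 + s)/(-14 + s))
1/(o(3) + (401/(-343) + 356/(-114))) = 1/((12 + 3)/(-14 + 3) + (401/(-343) + 356/(-114))) = 1/(15/(-11) + (401*(-1/343) + 356*(-1/114))) = 1/(-1/11*15 + (-401/343 - 178/57)) = 1/(-15/11 - 83911/19551) = 1/(-1216286/215061) = -215061/1216286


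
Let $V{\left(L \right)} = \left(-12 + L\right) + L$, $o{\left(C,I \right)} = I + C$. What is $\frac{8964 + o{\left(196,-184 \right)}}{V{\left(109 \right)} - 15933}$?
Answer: $- \frac{8976}{15727} \approx -0.57074$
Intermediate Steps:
$o{\left(C,I \right)} = C + I$
$V{\left(L \right)} = -12 + 2 L$
$\frac{8964 + o{\left(196,-184 \right)}}{V{\left(109 \right)} - 15933} = \frac{8964 + \left(196 - 184\right)}{\left(-12 + 2 \cdot 109\right) - 15933} = \frac{8964 + 12}{\left(-12 + 218\right) - 15933} = \frac{8976}{206 - 15933} = \frac{8976}{-15727} = 8976 \left(- \frac{1}{15727}\right) = - \frac{8976}{15727}$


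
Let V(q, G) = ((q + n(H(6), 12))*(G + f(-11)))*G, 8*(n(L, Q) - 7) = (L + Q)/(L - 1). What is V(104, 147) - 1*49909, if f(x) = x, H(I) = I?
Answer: 10890997/5 ≈ 2.1782e+6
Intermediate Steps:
n(L, Q) = 7 + (L + Q)/(8*(-1 + L)) (n(L, Q) = 7 + ((L + Q)/(L - 1))/8 = 7 + ((L + Q)/(-1 + L))/8 = 7 + (L + Q)/(8*(-1 + L)))
V(q, G) = G*(-11 + G)*(149/20 + q) (V(q, G) = ((q + (-56 + 12 + 57*6)/(8*(-1 + 6)))*(G - 11))*G = ((q + (⅛)*(-56 + 12 + 342)/5)*(-11 + G))*G = ((q + (⅛)*(⅕)*298)*(-11 + G))*G = ((q + 149/20)*(-11 + G))*G = ((149/20 + q)*(-11 + G))*G = ((-11 + G)*(149/20 + q))*G = G*(-11 + G)*(149/20 + q))
V(104, 147) - 1*49909 = (1/20)*147*(-1639 - 220*104 + 149*147 + 20*147*104) - 1*49909 = (1/20)*147*(-1639 - 22880 + 21903 + 305760) - 49909 = (1/20)*147*303144 - 49909 = 11140542/5 - 49909 = 10890997/5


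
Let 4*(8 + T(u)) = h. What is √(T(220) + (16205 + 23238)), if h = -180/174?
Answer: 3*√14739830/58 ≈ 198.58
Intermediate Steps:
h = -30/29 (h = -180*1/174 = -30/29 ≈ -1.0345)
T(u) = -479/58 (T(u) = -8 + (¼)*(-30/29) = -8 - 15/58 = -479/58)
√(T(220) + (16205 + 23238)) = √(-479/58 + (16205 + 23238)) = √(-479/58 + 39443) = √(2287215/58) = 3*√14739830/58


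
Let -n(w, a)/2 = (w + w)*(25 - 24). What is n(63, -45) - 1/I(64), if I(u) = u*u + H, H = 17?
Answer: -1036477/4113 ≈ -252.00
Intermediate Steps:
n(w, a) = -4*w (n(w, a) = -2*(w + w)*(25 - 24) = -2*2*w = -4*w)
I(u) = 17 + u² (I(u) = u*u + 17 = u² + 17 = 17 + u²)
n(63, -45) - 1/I(64) = -4*63 - 1/(17 + 64²) = -252 - 1/(17 + 4096) = -252 - 1/4113 = -1036477/4113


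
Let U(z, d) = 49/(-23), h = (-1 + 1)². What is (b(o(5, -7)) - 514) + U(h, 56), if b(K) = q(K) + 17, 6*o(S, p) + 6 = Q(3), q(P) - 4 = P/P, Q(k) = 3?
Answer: -11365/23 ≈ -494.13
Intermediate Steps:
h = 0 (h = 0² = 0)
U(z, d) = -49/23 (U(z, d) = 49*(-1/23) = -49/23)
q(P) = 5 (q(P) = 4 + P/P = 4 + 1 = 5)
o(S, p) = -½ (o(S, p) = -1 + (⅙)*3 = -1 + ½ = -½)
b(K) = 22 (b(K) = 5 + 17 = 22)
(b(o(5, -7)) - 514) + U(h, 56) = (22 - 514) - 49/23 = -492 - 49/23 = -11365/23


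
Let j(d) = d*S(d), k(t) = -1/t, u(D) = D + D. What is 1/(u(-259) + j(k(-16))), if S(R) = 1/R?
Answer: -1/517 ≈ -0.0019342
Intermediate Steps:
u(D) = 2*D
j(d) = 1 (j(d) = d/d = 1)
1/(u(-259) + j(k(-16))) = 1/(2*(-259) + 1) = 1/(-518 + 1) = 1/(-517) = -1/517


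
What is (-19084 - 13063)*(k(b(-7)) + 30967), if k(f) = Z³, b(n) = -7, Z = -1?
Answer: -995464002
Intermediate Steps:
k(f) = -1 (k(f) = (-1)³ = -1)
(-19084 - 13063)*(k(b(-7)) + 30967) = (-19084 - 13063)*(-1 + 30967) = -32147*30966 = -995464002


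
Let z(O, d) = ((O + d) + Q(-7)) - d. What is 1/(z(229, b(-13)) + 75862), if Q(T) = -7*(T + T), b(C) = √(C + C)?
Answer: 1/76189 ≈ 1.3125e-5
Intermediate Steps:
b(C) = √2*√C (b(C) = √(2*C) = √2*√C)
Q(T) = -14*T
z(O, d) = 98 + O (z(O, d) = ((O + d) - 14*(-7)) - d = ((O + d) + 98) - d = (98 + O + d) - d = 98 + O)
1/(z(229, b(-13)) + 75862) = 1/((98 + 229) + 75862) = 1/(327 + 75862) = 1/76189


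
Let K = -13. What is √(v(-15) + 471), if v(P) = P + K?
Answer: √443 ≈ 21.048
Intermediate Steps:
v(P) = -13 + P (v(P) = P - 13 = -13 + P)
√(v(-15) + 471) = √((-13 - 15) + 471) = √(-28 + 471) = √443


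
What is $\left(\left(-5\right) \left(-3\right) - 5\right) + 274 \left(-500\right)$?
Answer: $-136990$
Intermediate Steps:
$\left(\left(-5\right) \left(-3\right) - 5\right) + 274 \left(-500\right) = \left(15 - 5\right) - 137000 = 10 - 137000 = -136990$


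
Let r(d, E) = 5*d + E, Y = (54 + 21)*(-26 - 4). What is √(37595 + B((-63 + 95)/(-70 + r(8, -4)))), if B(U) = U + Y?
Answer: 3*√1134937/17 ≈ 188.00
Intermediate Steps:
Y = -2250 (Y = 75*(-30) = -2250)
r(d, E) = E + 5*d
B(U) = -2250 + U (B(U) = U - 2250 = -2250 + U)
√(37595 + B((-63 + 95)/(-70 + r(8, -4)))) = √(37595 + (-2250 + (-63 + 95)/(-70 + (-4 + 5*8)))) = √(37595 + (-2250 + 32/(-70 + (-4 + 40)))) = √(37595 + (-2250 + 32/(-70 + 36))) = √(37595 + (-2250 + 32/(-34))) = √(37595 + (-2250 + 32*(-1/34))) = √(37595 + (-2250 - 16/17)) = √(37595 - 38266/17) = √(600849/17) = 3*√1134937/17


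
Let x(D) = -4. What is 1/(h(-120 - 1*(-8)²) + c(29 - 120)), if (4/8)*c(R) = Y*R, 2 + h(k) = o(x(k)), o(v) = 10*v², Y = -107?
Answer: 1/19632 ≈ 5.0937e-5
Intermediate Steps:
h(k) = 158 (h(k) = -2 + 10*(-4)² = -2 + 10*16 = -2 + 160 = 158)
c(R) = -214*R (c(R) = 2*(-107*R) = -214*R)
1/(h(-120 - 1*(-8)²) + c(29 - 120)) = 1/(158 - 214*(29 - 120)) = 1/(158 - 214*(-91)) = 1/(158 + 19474) = 1/19632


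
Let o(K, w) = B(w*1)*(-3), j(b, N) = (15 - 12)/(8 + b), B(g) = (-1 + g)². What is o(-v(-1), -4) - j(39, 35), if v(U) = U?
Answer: -3528/47 ≈ -75.064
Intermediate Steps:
j(b, N) = 3/(8 + b)
o(K, w) = -3*(-1 + w)² (o(K, w) = (-1 + w*1)²*(-3) = (-1 + w)²*(-3) = -3*(-1 + w)²)
o(-v(-1), -4) - j(39, 35) = -3*(-1 - 4)² - 3/(8 + 39) = -3*(-5)² - 3/47 = -3*25 - 3/47 = -75 - 1*3/47 = -75 - 3/47 = -3528/47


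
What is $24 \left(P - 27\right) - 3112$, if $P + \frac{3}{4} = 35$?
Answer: $-2938$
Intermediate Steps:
$P = \frac{137}{4}$ ($P = - \frac{3}{4} + 35 = \frac{137}{4} \approx 34.25$)
$24 \left(P - 27\right) - 3112 = 24 \left(\frac{137}{4} - 27\right) - 3112 = 24 \cdot \frac{29}{4} - 3112 = 174 - 3112 = -2938$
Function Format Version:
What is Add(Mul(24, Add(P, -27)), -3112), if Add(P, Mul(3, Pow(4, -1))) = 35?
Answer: -2938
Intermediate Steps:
P = Rational(137, 4) (P = Add(Rational(-3, 4), 35) = Rational(137, 4) ≈ 34.250)
Add(Mul(24, Add(P, -27)), -3112) = Add(Mul(24, Add(Rational(137, 4), -27)), -3112) = Add(Mul(24, Rational(29, 4)), -3112) = Add(174, -3112) = -2938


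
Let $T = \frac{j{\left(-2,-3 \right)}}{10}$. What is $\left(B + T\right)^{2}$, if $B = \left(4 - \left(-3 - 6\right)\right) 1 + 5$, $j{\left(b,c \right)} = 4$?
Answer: $\frac{8464}{25} \approx 338.56$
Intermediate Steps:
$T = \frac{2}{5}$ ($T = \frac{4}{10} = 4 \cdot \frac{1}{10} = \frac{2}{5} \approx 0.4$)
$B = 18$ ($B = \left(4 - \left(-3 - 6\right)\right) 1 + 5 = \left(4 - -9\right) 1 + 5 = \left(4 + 9\right) 1 + 5 = 13 \cdot 1 + 5 = 13 + 5 = 18$)
$\left(B + T\right)^{2} = \left(18 + \frac{2}{5}\right)^{2} = \left(\frac{92}{5}\right)^{2} = \frac{8464}{25}$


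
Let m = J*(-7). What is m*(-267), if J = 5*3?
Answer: 28035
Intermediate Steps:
J = 15
m = -105 (m = 15*(-7) = -105)
m*(-267) = -105*(-267) = 28035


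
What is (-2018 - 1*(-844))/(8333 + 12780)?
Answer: -1174/21113 ≈ -0.055606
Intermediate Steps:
(-2018 - 1*(-844))/(8333 + 12780) = (-2018 + 844)/21113 = -1174*1/21113 = -1174/21113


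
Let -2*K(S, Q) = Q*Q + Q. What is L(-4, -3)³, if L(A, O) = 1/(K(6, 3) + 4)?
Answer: -⅛ ≈ -0.12500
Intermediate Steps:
K(S, Q) = -Q/2 - Q²/2 (K(S, Q) = -(Q*Q + Q)/2 = -(Q² + Q)/2 = -(Q + Q²)/2 = -Q/2 - Q²/2)
L(A, O) = -½ (L(A, O) = 1/(-½*3*(1 + 3) + 4) = 1/(-½*3*4 + 4) = 1/(-6 + 4) = 1/(-2) = -½)
L(-4, -3)³ = (-½)³ = -⅛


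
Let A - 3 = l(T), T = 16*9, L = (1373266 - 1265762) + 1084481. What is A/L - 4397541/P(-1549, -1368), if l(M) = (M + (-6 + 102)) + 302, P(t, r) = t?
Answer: 1048360750618/369276953 ≈ 2839.0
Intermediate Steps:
L = 1191985 (L = 107504 + 1084481 = 1191985)
T = 144
l(M) = 398 + M (l(M) = (M + 96) + 302 = (96 + M) + 302 = 398 + M)
A = 545 (A = 3 + (398 + 144) = 3 + 542 = 545)
A/L - 4397541/P(-1549, -1368) = 545/1191985 - 4397541/(-1549) = 545*(1/1191985) - 4397541*(-1/1549) = 109/238397 + 4397541/1549 = 1048360750618/369276953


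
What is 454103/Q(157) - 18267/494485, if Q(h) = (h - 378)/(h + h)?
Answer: -5423676948529/8406245 ≈ -6.4520e+5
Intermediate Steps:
Q(h) = (-378 + h)/(2*h) (Q(h) = (-378 + h)/((2*h)) = (-378 + h)*(1/(2*h)) = (-378 + h)/(2*h))
454103/Q(157) - 18267/494485 = 454103/(((½)*(-378 + 157)/157)) - 18267/494485 = 454103/(((½)*(1/157)*(-221))) - 18267*1/494485 = 454103/(-221/314) - 18267/494485 = 454103*(-314/221) - 18267/494485 = -10968334/17 - 18267/494485 = -5423676948529/8406245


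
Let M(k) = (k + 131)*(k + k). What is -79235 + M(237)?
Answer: 95197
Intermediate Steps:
M(k) = 2*k*(131 + k) (M(k) = (131 + k)*(2*k) = 2*k*(131 + k))
-79235 + M(237) = -79235 + 2*237*(131 + 237) = -79235 + 2*237*368 = -79235 + 174432 = 95197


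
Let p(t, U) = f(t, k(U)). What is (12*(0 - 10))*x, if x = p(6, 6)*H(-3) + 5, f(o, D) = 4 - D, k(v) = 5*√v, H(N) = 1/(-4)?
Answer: -480 - 150*√6 ≈ -847.42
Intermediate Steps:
H(N) = -¼ (H(N) = 1*(-¼) = -¼)
p(t, U) = 4 - 5*√U
x = 4 + 5*√6/4 (x = (4 - 5*√6)*(-¼) + 5 = (-1 + 5*√6/4) + 5 = 4 + 5*√6/4 ≈ 7.0619)
(12*(0 - 10))*x = (12*(0 - 10))*(4 + 5*√6/4) = (12*(-10))*(4 + 5*√6/4) = -120*(4 + 5*√6/4) = -480 - 150*√6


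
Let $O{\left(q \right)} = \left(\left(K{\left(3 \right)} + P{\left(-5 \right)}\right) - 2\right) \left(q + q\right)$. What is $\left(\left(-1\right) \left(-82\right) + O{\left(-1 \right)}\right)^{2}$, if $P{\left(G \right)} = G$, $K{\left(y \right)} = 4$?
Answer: $7744$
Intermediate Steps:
$O{\left(q \right)} = - 6 q$ ($O{\left(q \right)} = \left(\left(4 - 5\right) - 2\right) \left(q + q\right) = \left(-1 - 2\right) 2 q = - 3 \cdot 2 q = - 6 q$)
$\left(\left(-1\right) \left(-82\right) + O{\left(-1 \right)}\right)^{2} = \left(\left(-1\right) \left(-82\right) - -6\right)^{2} = \left(82 + 6\right)^{2} = 88^{2} = 7744$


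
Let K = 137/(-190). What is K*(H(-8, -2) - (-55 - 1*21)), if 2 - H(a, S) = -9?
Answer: -11919/190 ≈ -62.732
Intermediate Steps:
H(a, S) = 11 (H(a, S) = 2 - 1*(-9) = 2 + 9 = 11)
K = -137/190 (K = 137*(-1/190) = -137/190 ≈ -0.72105)
K*(H(-8, -2) - (-55 - 1*21)) = -137*(11 - (-55 - 1*21))/190 = -137*(11 - (-55 - 21))/190 = -137*(11 - 1*(-76))/190 = -137*(11 + 76)/190 = -137/190*87 = -11919/190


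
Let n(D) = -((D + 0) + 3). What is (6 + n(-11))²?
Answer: 196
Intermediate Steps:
n(D) = -3 - D (n(D) = -(D + 3) = -(3 + D) = -3 - D)
(6 + n(-11))² = (6 + (-3 - 1*(-11)))² = (6 + (-3 + 11))² = (6 + 8)² = 14² = 196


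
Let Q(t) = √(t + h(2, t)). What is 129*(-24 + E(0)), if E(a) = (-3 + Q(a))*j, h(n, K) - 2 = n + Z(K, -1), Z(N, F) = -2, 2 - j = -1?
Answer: -4257 + 387*√2 ≈ -3709.7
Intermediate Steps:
j = 3 (j = 2 - 1*(-1) = 2 + 1 = 3)
h(n, K) = n (h(n, K) = 2 + (n - 2) = 2 + (-2 + n) = n)
Q(t) = √(2 + t) (Q(t) = √(t + 2) = √(2 + t))
E(a) = -9 + 3*√(2 + a) (E(a) = (-3 + √(2 + a))*3 = -9 + 3*√(2 + a))
129*(-24 + E(0)) = 129*(-24 + (-9 + 3*√(2 + 0))) = 129*(-24 + (-9 + 3*√2)) = 129*(-33 + 3*√2) = -4257 + 387*√2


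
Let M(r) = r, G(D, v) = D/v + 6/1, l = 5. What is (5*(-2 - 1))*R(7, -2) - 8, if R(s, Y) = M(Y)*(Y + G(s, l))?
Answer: 154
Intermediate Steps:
G(D, v) = 6 + D/v (G(D, v) = D/v + 6*1 = D/v + 6 = 6 + D/v)
R(s, Y) = Y*(6 + Y + s/5) (R(s, Y) = Y*(Y + (6 + s/5)) = Y*(6 + Y + s/5))
(5*(-2 - 1))*R(7, -2) - 8 = (5*(-2 - 1))*((1/5)*(-2)*(30 + 7 + 5*(-2))) - 8 = (5*(-3))*((1/5)*(-2)*(30 + 7 - 10)) - 8 = -3*(-2)*27 - 8 = -15*(-54/5) - 8 = 162 - 8 = 154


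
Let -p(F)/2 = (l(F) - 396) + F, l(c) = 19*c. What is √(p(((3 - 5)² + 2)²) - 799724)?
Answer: 2*I*√200093 ≈ 894.63*I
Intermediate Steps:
p(F) = 792 - 40*F (p(F) = -2*((19*F - 396) + F) = -2*((-396 + 19*F) + F) = -2*(-396 + 20*F) = 792 - 40*F)
√(p(((3 - 5)² + 2)²) - 799724) = √((792 - 40*((3 - 5)² + 2)²) - 799724) = √((792 - 40*((-2)² + 2)²) - 799724) = √((792 - 40*(4 + 2)²) - 799724) = √((792 - 40*6²) - 799724) = √((792 - 40*36) - 799724) = √((792 - 1440) - 799724) = √(-648 - 799724) = √(-800372) = 2*I*√200093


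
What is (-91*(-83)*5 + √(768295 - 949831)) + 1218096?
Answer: 1255861 + 4*I*√11346 ≈ 1.2559e+6 + 426.07*I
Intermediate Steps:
(-91*(-83)*5 + √(768295 - 949831)) + 1218096 = (7553*5 + √(-181536)) + 1218096 = (37765 + 4*I*√11346) + 1218096 = 1255861 + 4*I*√11346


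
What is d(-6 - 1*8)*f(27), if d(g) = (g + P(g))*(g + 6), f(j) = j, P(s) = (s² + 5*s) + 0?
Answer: -24192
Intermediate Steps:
P(s) = s² + 5*s
d(g) = (6 + g)*(g + g*(5 + g)) (d(g) = (g + g*(5 + g))*(g + 6) = (g + g*(5 + g))*(6 + g) = (6 + g)*(g + g*(5 + g)))
d(-6 - 1*8)*f(27) = ((-6 - 1*8)*(36 + (-6 - 1*8)² + 12*(-6 - 1*8)))*27 = ((-6 - 8)*(36 + (-6 - 8)² + 12*(-6 - 8)))*27 = -14*(36 + (-14)² + 12*(-14))*27 = -14*(36 + 196 - 168)*27 = -14*64*27 = -896*27 = -24192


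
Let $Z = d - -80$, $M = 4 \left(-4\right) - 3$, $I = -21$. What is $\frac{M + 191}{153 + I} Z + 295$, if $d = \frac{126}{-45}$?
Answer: $\frac{65273}{165} \approx 395.59$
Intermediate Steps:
$M = -19$ ($M = -16 - 3 = -19$)
$d = - \frac{14}{5}$ ($d = 126 \left(- \frac{1}{45}\right) = - \frac{14}{5} \approx -2.8$)
$Z = \frac{386}{5}$ ($Z = - \frac{14}{5} - -80 = - \frac{14}{5} + 80 = \frac{386}{5} \approx 77.2$)
$\frac{M + 191}{153 + I} Z + 295 = \frac{-19 + 191}{153 - 21} \cdot \frac{386}{5} + 295 = \frac{172}{132} \cdot \frac{386}{5} + 295 = 172 \cdot \frac{1}{132} \cdot \frac{386}{5} + 295 = \frac{43}{33} \cdot \frac{386}{5} + 295 = \frac{16598}{165} + 295 = \frac{65273}{165}$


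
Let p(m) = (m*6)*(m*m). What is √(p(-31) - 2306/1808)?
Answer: I*√36518783362/452 ≈ 422.79*I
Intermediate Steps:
p(m) = 6*m³ (p(m) = (6*m)*m² = 6*m³)
√(p(-31) - 2306/1808) = √(6*(-31)³ - 2306/1808) = √(6*(-29791) - 2306*1/1808) = √(-178746 - 1153/904) = √(-161587537/904) = I*√36518783362/452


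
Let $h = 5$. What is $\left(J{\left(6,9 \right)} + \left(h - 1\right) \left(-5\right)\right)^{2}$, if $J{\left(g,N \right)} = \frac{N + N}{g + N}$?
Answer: $\frac{8836}{25} \approx 353.44$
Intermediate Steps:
$J{\left(g,N \right)} = \frac{2 N}{N + g}$
$\left(J{\left(6,9 \right)} + \left(h - 1\right) \left(-5\right)\right)^{2} = \left(2 \cdot 9 \frac{1}{9 + 6} + \left(5 - 1\right) \left(-5\right)\right)^{2} = \left(2 \cdot 9 \cdot \frac{1}{15} + 4 \left(-5\right)\right)^{2} = \left(2 \cdot 9 \cdot \frac{1}{15} - 20\right)^{2} = \left(\frac{6}{5} - 20\right)^{2} = \left(- \frac{94}{5}\right)^{2} = \frac{8836}{25}$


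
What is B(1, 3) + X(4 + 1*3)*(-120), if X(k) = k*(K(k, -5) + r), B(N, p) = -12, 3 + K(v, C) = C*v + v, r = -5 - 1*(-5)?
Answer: 26028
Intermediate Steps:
r = 0 (r = -5 + 5 = 0)
K(v, C) = -3 + v + C*v (K(v, C) = -3 + (C*v + v) = -3 + (v + C*v) = -3 + v + C*v)
X(k) = k*(-3 - 4*k) (X(k) = k*((-3 + k - 5*k) + 0) = k*((-3 - 4*k) + 0) = k*(-3 - 4*k))
B(1, 3) + X(4 + 1*3)*(-120) = -12 - (4 + 1*3)*(3 + 4*(4 + 1*3))*(-120) = -12 - (4 + 3)*(3 + 4*(4 + 3))*(-120) = -12 - 1*7*(3 + 4*7)*(-120) = -12 - 1*7*(3 + 28)*(-120) = -12 - 1*7*31*(-120) = -12 - 217*(-120) = -12 + 26040 = 26028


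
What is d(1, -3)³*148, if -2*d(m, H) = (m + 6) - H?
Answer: -18500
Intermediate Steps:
d(m, H) = -3 + H/2 - m/2 (d(m, H) = -((m + 6) - H)/2 = -((6 + m) - H)/2 = -(6 + m - H)/2 = -3 + H/2 - m/2)
d(1, -3)³*148 = (-3 + (½)*(-3) - ½*1)³*148 = (-3 - 3/2 - ½)³*148 = (-5)³*148 = -125*148 = -18500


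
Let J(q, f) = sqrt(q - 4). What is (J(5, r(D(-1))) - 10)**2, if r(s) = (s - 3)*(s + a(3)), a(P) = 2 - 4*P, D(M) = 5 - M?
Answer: 81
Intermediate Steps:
r(s) = (-10 + s)*(-3 + s) (r(s) = (s - 3)*(s + (2 - 4*3)) = (-3 + s)*(s + (2 - 12)) = (-3 + s)*(s - 10) = (-3 + s)*(-10 + s) = (-10 + s)*(-3 + s))
J(q, f) = sqrt(-4 + q)
(J(5, r(D(-1))) - 10)**2 = (sqrt(-4 + 5) - 10)**2 = (sqrt(1) - 10)**2 = (1 - 10)**2 = (-9)**2 = 81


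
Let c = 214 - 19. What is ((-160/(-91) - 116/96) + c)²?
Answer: 182398180561/4769856 ≈ 38240.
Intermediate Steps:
c = 195
((-160/(-91) - 116/96) + c)² = ((-160/(-91) - 116/96) + 195)² = ((-160*(-1/91) - 116*1/96) + 195)² = ((160/91 - 29/24) + 195)² = (1201/2184 + 195)² = (427081/2184)² = 182398180561/4769856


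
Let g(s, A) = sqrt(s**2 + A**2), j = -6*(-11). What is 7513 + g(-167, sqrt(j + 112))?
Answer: 7513 + sqrt(28067) ≈ 7680.5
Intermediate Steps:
j = 66
g(s, A) = sqrt(A**2 + s**2)
7513 + g(-167, sqrt(j + 112)) = 7513 + sqrt((sqrt(66 + 112))**2 + (-167)**2) = 7513 + sqrt((sqrt(178))**2 + 27889) = 7513 + sqrt(178 + 27889) = 7513 + sqrt(28067)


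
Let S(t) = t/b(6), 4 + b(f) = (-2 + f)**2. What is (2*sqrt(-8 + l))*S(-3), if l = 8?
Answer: 0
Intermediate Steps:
b(f) = -4 + (-2 + f)**2
S(t) = t/12 (S(t) = t/((6*(-4 + 6))) = t/((6*2)) = t/12)
(2*sqrt(-8 + l))*S(-3) = (2*sqrt(-8 + 8))*((1/12)*(-3)) = (2*sqrt(0))*(-1/4) = (2*0)*(-1/4) = 0*(-1/4) = 0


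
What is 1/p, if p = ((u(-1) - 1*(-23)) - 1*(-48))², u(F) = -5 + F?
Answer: 1/4225 ≈ 0.00023669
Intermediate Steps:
p = 4225 (p = (((-5 - 1) - 1*(-23)) - 1*(-48))² = ((-6 + 23) + 48)² = (17 + 48)² = 65² = 4225)
1/p = 1/4225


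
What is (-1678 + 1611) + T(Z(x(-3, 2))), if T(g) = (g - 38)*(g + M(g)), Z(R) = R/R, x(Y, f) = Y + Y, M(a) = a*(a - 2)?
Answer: -67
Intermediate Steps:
M(a) = a*(-2 + a)
x(Y, f) = 2*Y
Z(R) = 1
T(g) = (-38 + g)*(g + g*(-2 + g)) (T(g) = (g - 38)*(g + g*(-2 + g)) = (-38 + g)*(g + g*(-2 + g)))
(-1678 + 1611) + T(Z(x(-3, 2))) = (-1678 + 1611) + 1*(38 + 1² - 39*1) = -67 + 1*(38 + 1 - 39) = -67 + 1*0 = -67 + 0 = -67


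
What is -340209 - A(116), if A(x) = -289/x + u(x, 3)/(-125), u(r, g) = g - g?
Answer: -39463955/116 ≈ -3.4021e+5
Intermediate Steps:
u(r, g) = 0
A(x) = -289/x (A(x) = -289/x + 0/(-125) = -289/x + 0*(-1/125) = -289/x + 0 = -289/x)
-340209 - A(116) = -340209 - (-289)/116 = -340209 - 1*(-289/116) = -340209 + 289/116 = -39463955/116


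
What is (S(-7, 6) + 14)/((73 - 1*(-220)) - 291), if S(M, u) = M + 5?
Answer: 6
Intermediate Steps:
S(M, u) = 5 + M
(S(-7, 6) + 14)/((73 - 1*(-220)) - 291) = ((5 - 7) + 14)/((73 - 1*(-220)) - 291) = (-2 + 14)/((73 + 220) - 291) = 12/(293 - 291) = 12/2 = 12*(½) = 6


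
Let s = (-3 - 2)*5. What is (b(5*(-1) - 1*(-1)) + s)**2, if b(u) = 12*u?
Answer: 5329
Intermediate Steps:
s = -25 (s = -5*5 = -25)
(b(5*(-1) - 1*(-1)) + s)**2 = (12*(5*(-1) - 1*(-1)) - 25)**2 = (12*(-5 + 1) - 25)**2 = (12*(-4) - 25)**2 = (-48 - 25)**2 = (-73)**2 = 5329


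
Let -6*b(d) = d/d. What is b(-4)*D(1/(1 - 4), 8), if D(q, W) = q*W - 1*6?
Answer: 13/9 ≈ 1.4444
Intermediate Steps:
b(d) = -1/6 (b(d) = -d/(6*d) = -1/6*1 = -1/6)
D(q, W) = -6 + W*q (D(q, W) = W*q - 6 = -6 + W*q)
b(-4)*D(1/(1 - 4), 8) = -(-6 + 8/(1 - 4))/6 = -(-6 + 8/(-3))/6 = -(-6 + 8*(-1/3))/6 = -(-6 - 8/3)/6 = -1/6*(-26/3) = 13/9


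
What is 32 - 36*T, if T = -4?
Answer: 176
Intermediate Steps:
32 - 36*T = 32 - 36*(-4) = 32 + 144 = 176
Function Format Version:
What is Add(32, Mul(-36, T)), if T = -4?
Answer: 176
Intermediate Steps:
Add(32, Mul(-36, T)) = Add(32, Mul(-36, -4)) = Add(32, 144) = 176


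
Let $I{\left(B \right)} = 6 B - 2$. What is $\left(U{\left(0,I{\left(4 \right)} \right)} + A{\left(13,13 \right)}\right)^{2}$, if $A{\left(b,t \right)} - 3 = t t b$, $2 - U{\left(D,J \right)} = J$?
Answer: $4752400$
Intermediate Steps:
$I{\left(B \right)} = -2 + 6 B$
$U{\left(D,J \right)} = 2 - J$
$A{\left(b,t \right)} = 3 + b t^{2}$ ($A{\left(b,t \right)} = 3 + t t b = 3 + t^{2} b = 3 + b t^{2}$)
$\left(U{\left(0,I{\left(4 \right)} \right)} + A{\left(13,13 \right)}\right)^{2} = \left(\left(2 - \left(-2 + 6 \cdot 4\right)\right) + \left(3 + 13 \cdot 13^{2}\right)\right)^{2} = \left(\left(2 - \left(-2 + 24\right)\right) + \left(3 + 13 \cdot 169\right)\right)^{2} = \left(\left(2 - 22\right) + \left(3 + 2197\right)\right)^{2} = \left(\left(2 - 22\right) + 2200\right)^{2} = \left(-20 + 2200\right)^{2} = 2180^{2} = 4752400$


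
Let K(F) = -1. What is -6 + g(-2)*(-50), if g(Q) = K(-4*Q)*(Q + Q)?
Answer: -206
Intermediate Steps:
g(Q) = -2*Q (g(Q) = -(Q + Q) = -2*Q)
-6 + g(-2)*(-50) = -6 - 2*(-2)*(-50) = -6 + 4*(-50) = -6 - 200 = -206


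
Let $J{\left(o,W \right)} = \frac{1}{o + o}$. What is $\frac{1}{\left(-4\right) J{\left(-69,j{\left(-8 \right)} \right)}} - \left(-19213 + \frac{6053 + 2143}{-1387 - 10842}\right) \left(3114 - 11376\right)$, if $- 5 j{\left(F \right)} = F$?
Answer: $- \frac{3882543846051}{24458} \approx -1.5874 \cdot 10^{8}$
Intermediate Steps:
$j{\left(F \right)} = - \frac{F}{5}$
$J{\left(o,W \right)} = \frac{1}{2 o}$
$\frac{1}{\left(-4\right) J{\left(-69,j{\left(-8 \right)} \right)}} - \left(-19213 + \frac{6053 + 2143}{-1387 - 10842}\right) \left(3114 - 11376\right) = \frac{1}{\left(-4\right) \frac{1}{2 \left(-69\right)}} - \left(-19213 + \frac{6053 + 2143}{-1387 - 10842}\right) \left(3114 - 11376\right) = \frac{1}{\left(-4\right) \frac{1}{2} \left(- \frac{1}{69}\right)} - \left(-19213 + \frac{8196}{-12229}\right) \left(-8262\right) = \frac{1}{\left(-4\right) \left(- \frac{1}{138}\right)} - \left(-19213 + 8196 \left(- \frac{1}{12229}\right)\right) \left(-8262\right) = \frac{1}{\frac{2}{69}} - \left(-19213 - \frac{8196}{12229}\right) \left(-8262\right) = \frac{69}{2} - \left(- \frac{234963973}{12229}\right) \left(-8262\right) = \frac{69}{2} - \frac{1941272344926}{12229} = - \frac{3882543846051}{24458}$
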